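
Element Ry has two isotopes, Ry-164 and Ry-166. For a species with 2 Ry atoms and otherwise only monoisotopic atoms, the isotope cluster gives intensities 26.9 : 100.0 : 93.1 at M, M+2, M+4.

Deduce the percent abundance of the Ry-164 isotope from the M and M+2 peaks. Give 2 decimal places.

Write p for the Ry-164 fraction. I(M+2)/I(M) = [C(2,1)·p^1·(1−p)] / p^2 = 2·(1−p)/p = 100.0/26.9 = 3.7175
(1−p)/p = 3.7175/2 = 1.8587  ⇒  p = 1/(1 + 1.8587) = 0.3498
Ry-164: 34.98%, Ry-166: 65.02%.

34.98%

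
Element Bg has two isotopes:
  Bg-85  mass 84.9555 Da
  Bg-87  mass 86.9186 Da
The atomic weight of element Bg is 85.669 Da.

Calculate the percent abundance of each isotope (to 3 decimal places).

Bg-85: 63.654%, Bg-87: 36.346%

Let x be the fractional abundance of Bg-85; then Bg-87 has abundance 1 − x.
84.9555·x + 86.9186·(1 − x) = 85.669
(84.9555 − 86.9186)·x = 85.669 − 86.9186
x = -1.2496 / -1.9631 = 0.63654 → 63.654% Bg-85, 36.346% Bg-87.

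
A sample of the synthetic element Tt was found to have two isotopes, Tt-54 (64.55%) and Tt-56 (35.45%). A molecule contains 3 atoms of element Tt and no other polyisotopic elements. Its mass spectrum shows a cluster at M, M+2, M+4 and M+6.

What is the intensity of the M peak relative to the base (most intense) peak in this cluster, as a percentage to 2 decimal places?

Binomial terms of (0.6455 + 0.3545)^3: M 0.2690, M+2 0.4431, M+4 0.2434, M+6 0.0446 → M+2 is the base peak.
P(M+2) = C(3,1) × 0.6455^2 × 0.3545^1 = 3 × 0.41667025 × 0.3545 = 0.443129 (base)
P(M) = C(3,0) × 0.6455^3 × 0.3545^0 = 1 × 0.26896065 × 1.0000 = 0.268961
Relative intensity = 0.268961 / 0.443129 × 100 = 60.70

60.70%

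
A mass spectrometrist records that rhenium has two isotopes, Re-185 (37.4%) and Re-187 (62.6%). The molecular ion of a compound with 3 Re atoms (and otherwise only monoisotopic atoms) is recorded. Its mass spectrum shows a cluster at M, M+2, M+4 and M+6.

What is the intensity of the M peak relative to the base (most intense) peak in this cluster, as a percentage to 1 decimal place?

Binomial terms of (0.374 + 0.626)^3: M 0.0523, M+2 0.2627, M+4 0.4397, M+6 0.2453 → M+4 is the base peak.
P(M+4) = C(3,2) × 0.374^1 × 0.626^2 = 3 × 0.3740 × 0.391876 = 0.439685 (base)
P(M) = C(3,0) × 0.374^3 × 0.626^0 = 1 × 0.05231362 × 1.0000 = 0.052314
Relative intensity = 0.052314 / 0.439685 × 100 = 11.9

11.9%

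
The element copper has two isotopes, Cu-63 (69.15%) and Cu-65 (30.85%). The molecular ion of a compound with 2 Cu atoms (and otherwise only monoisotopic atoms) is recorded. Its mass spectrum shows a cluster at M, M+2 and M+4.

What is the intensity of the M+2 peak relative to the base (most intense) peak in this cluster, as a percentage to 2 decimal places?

Binomial terms of (0.6915 + 0.3085)^2: M 0.4782, M+2 0.4267, M+4 0.0952 → M is the base peak.
P(M) = C(2,0) × 0.6915^2 × 0.3085^0 = 1 × 0.47817225 × 1.0000 = 0.478172 (base)
P(M+2) = C(2,1) × 0.6915^1 × 0.3085^1 = 2 × 0.6915 × 0.3085 = 0.426656
Relative intensity = 0.426656 / 0.478172 × 100 = 89.23

89.23%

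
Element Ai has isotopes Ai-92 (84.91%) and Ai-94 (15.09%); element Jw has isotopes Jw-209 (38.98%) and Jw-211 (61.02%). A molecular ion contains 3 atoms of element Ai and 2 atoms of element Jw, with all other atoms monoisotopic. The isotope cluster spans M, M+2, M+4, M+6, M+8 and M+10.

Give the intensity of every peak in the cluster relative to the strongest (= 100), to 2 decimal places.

23.73 : 86.94 : 100.00 : 38.17 : 5.93 : 0.33

Element Ai pattern (n=3): 0.61217631 : 0.32638349 : 0.05800408 : 0.00343612
Element Jw pattern (n=2): 0.15194404 : 0.47571192 : 0.37234404
Convolve the two distributions (both contribute in 2-u steps):
  M: 0.61217631×0.15194404 = 0.093017
  M+2: 0.61217631×0.47571192 + 0.32638349×0.15194404 = 0.340812
  M+4: 0.61217631×0.37234404 + 0.32638349×0.47571192 + 0.05800408×0.15194404 = 0.392018
  M+6: 0.32638349×0.37234404 + 0.05800408×0.47571192 + 0.00343612×0.15194404 = 0.149642
  M+8: 0.05800408×0.37234404 + 0.00343612×0.47571192 = 0.023232
  M+10: 0.00343612×0.37234404 = 0.001279
Scale to base peak (0.392018) = 100: 23.73 : 86.94 : 100.00 : 38.17 : 5.93 : 0.33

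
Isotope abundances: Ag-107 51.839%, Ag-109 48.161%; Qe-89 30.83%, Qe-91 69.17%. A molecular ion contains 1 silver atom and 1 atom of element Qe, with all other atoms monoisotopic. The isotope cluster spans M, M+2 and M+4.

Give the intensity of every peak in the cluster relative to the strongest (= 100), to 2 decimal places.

31.52 : 100.00 : 65.70

Silver pattern (n=1): 0.51839 : 0.48161
Element Qe pattern (n=1): 0.3083 : 0.6917
Convolve the two distributions (both contribute in 2-u steps):
  M: 0.51839×0.3083 = 0.159820
  M+2: 0.51839×0.6917 + 0.48161×0.3083 = 0.507051
  M+4: 0.48161×0.6917 = 0.333130
Scale to base peak (0.507051) = 100: 31.52 : 100.00 : 65.70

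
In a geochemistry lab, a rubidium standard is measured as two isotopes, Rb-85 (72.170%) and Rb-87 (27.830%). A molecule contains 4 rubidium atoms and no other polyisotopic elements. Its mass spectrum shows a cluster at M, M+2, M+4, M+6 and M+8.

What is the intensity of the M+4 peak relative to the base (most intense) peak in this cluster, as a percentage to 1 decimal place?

57.8%

Term probabilities: M 0.2713, M+2 0.4184, M+4 0.2420, M+6 0.0622, M+8 0.0060. Base peak = M+2.
P(M+2) = C(4,1) × 0.72170^3 × 0.27830^1 = 4 × 0.37589809 × 0.2783 = 0.418450 (base)
P(M+4) = C(4,2) × 0.72170^2 × 0.27830^2 = 6 × 0.52085089 × 0.07745089 = 0.242042
Relative intensity = 0.242042 / 0.418450 × 100 = 57.8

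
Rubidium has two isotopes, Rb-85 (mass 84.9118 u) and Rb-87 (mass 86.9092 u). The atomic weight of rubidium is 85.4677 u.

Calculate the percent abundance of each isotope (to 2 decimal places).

Writing the weighted mean with unknown fraction x of Rb-85:
84.9118·x + 86.9092·(1 − x) = 85.4677
(84.9118 − 86.9092)·x = 85.4677 − 86.9092
x = -1.4415 / -1.9974 = 0.72169 → 72.17% Rb-85, 27.83% Rb-87.

Rb-85: 72.17%, Rb-87: 27.83%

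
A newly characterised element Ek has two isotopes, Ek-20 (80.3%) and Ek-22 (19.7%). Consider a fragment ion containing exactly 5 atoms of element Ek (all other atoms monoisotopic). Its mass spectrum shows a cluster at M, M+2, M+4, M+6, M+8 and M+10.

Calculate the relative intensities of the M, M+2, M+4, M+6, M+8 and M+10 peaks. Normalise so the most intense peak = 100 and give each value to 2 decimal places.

Each Ek atom is independently Ek-20 (p = 0.803) or Ek-22 (q = 0.197); the cluster is the binomial expansion (p + q)^5.
P(M) = 0.803^5 = 0.333870
P(M+2) = 5 × 0.803^4 × 0.197^1 = 0.409542
P(M+4) = 10 × 0.803^3 × 0.197^2 = 0.200946
P(M+6) = 10 × 0.803^2 × 0.197^3 = 0.049298
P(M+8) = 5 × 0.803^1 × 0.197^4 = 0.006047
P(M+10) = 0.197^5 = 0.000297
The M+2 peak is largest (0.409542); scaling to 100 gives 81.52 : 100.00 : 49.07 : 12.04 : 1.48 : 0.07.

81.52 : 100.00 : 49.07 : 12.04 : 1.48 : 0.07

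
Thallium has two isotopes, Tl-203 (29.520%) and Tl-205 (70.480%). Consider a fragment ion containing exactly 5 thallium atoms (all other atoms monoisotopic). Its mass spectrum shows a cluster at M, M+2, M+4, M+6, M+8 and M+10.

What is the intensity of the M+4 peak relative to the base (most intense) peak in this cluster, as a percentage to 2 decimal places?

35.09%

Binomial terms of (0.29520 + 0.70480)^5: M 0.0022, M+2 0.0268, M+4 0.1278, M+6 0.3051, M+8 0.3642, M+10 0.1739 → M+8 is the base peak.
P(M+8) = C(5,4) × 0.29520^1 × 0.70480^4 = 5 × 0.2952 × 0.24675365 = 0.364208 (base)
P(M+4) = C(5,2) × 0.29520^3 × 0.70480^2 = 10 × 0.02572463 × 0.49674304 = 0.127785
Relative intensity = 0.127785 / 0.364208 × 100 = 35.09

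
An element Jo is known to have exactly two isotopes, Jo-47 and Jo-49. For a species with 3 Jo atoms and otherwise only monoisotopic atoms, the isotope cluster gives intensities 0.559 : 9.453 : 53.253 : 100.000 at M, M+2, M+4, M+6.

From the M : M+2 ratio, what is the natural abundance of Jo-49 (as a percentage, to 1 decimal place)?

If p is the fraction of Jo that is Jo-47, then I(M+2)/I(M) = [C(3,1)·p^2·(1−p)] / p^3 = 3·(1−p)/p = 9.453/0.559 = 16.9106
(1−p)/p = 16.9106/3 = 5.6369  ⇒  p = 1/(1 + 5.6369) = 0.1507
Jo-47: 15.1%, Jo-49: 84.9%.

84.9%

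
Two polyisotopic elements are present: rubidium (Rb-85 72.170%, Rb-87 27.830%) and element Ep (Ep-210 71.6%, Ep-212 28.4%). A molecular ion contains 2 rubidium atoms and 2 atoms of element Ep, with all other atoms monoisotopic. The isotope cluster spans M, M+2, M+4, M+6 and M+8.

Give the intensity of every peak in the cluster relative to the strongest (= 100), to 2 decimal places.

63.92 : 100.00 : 58.67 : 15.30 : 1.50

Rubidium pattern (n=2): 0.52085089 : 0.40169822 : 0.07745089
Element Ep pattern (n=2): 0.512656 : 0.406688 : 0.080656
Convolve the two distributions (both contribute in 2-u steps):
  M: 0.52085089×0.512656 = 0.267017
  M+2: 0.52085089×0.406688 + 0.40169822×0.512656 = 0.417757
  M+4: 0.52085089×0.080656 + 0.40169822×0.406688 + 0.07745089×0.512656 = 0.245081
  M+6: 0.40169822×0.080656 + 0.07745089×0.406688 = 0.063898
  M+8: 0.07745089×0.080656 = 0.006247
Scale to base peak (0.417757) = 100: 63.92 : 100.00 : 58.67 : 15.30 : 1.50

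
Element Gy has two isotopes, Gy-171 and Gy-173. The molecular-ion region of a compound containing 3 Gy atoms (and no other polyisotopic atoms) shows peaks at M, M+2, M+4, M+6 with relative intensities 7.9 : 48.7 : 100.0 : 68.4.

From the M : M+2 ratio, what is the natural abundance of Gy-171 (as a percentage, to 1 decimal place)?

If p is the fraction of Gy that is Gy-171, then I(M+2)/I(M) = [C(3,1)·p^2·(1−p)] / p^3 = 3·(1−p)/p = 48.7/7.9 = 6.1646
(1−p)/p = 6.1646/3 = 2.0549  ⇒  p = 1/(1 + 2.0549) = 0.3273
Gy-171: 32.7%, Gy-173: 67.3%.

32.7%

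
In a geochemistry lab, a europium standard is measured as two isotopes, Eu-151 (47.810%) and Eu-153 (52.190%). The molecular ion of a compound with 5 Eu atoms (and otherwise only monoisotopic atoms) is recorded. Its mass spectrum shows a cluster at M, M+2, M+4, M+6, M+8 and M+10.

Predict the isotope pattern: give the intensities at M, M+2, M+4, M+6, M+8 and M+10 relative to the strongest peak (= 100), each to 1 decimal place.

7.7 : 42.0 : 91.6 : 100.0 : 54.6 : 11.9

The 5 Eu atoms are independent, so intensities follow the terms of (0.47810 + 0.52190)^5.
P(M) = 0.47810^5 = 0.024980
P(M+2) = 5 × 0.47810^4 × 0.52190^1 = 0.136343
P(M+4) = 10 × 0.47810^3 × 0.52190^2 = 0.297667
P(M+6) = 10 × 0.47810^2 × 0.52190^3 = 0.324937
P(M+8) = 5 × 0.47810^1 × 0.52190^4 = 0.177353
P(M+10) = 0.52190^5 = 0.038720
The M+6 peak is largest (0.324937); scaling to 100 gives 7.7 : 42.0 : 91.6 : 100.0 : 54.6 : 11.9.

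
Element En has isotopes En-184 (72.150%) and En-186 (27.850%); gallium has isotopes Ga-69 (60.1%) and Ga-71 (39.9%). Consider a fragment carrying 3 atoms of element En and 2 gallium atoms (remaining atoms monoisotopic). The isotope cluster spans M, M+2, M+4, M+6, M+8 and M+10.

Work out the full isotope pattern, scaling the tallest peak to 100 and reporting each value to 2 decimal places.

Element En pattern (n=3): 0.37558566 : 0.43492976 : 0.16788349 : 0.02160109
Gallium pattern (n=2): 0.361201 : 0.479598 : 0.159201
Convolve the two distributions (both contribute in 2-u steps):
  M: 0.37558566×0.361201 = 0.135662
  M+2: 0.37558566×0.479598 + 0.43492976×0.361201 = 0.337227
  M+4: 0.37558566×0.159201 + 0.43492976×0.479598 + 0.16788349×0.361201 = 0.329025
  M+6: 0.43492976×0.159201 + 0.16788349×0.479598 + 0.02160109×0.361201 = 0.157560
  M+8: 0.16788349×0.159201 + 0.02160109×0.479598 = 0.037087
  M+10: 0.02160109×0.159201 = 0.003439
Scale to base peak (0.337227) = 100: 40.23 : 100.00 : 97.57 : 46.72 : 11.00 : 1.02

40.23 : 100.00 : 97.57 : 46.72 : 11.00 : 1.02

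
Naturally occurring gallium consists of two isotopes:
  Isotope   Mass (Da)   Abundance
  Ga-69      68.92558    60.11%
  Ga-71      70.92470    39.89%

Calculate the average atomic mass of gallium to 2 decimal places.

The abundance-weighted mean is 0.6011 × 68.92558 + 0.3989 × 70.92470
= 41.431166 + 28.291863 = 69.723029 Da

69.72 Da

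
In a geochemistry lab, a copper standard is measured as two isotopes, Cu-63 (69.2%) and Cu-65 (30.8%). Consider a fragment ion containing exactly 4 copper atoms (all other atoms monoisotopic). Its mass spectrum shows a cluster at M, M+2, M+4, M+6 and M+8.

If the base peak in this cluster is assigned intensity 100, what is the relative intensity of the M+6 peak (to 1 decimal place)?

19.8

Binomial terms of (0.692 + 0.308)^4: M 0.2293, M+2 0.4083, M+4 0.2726, M+6 0.0809, M+8 0.0090 → M+2 is the base peak.
P(M+2) = C(4,1) × 0.692^3 × 0.308^1 = 4 × 0.33137389 × 0.3080 = 0.408253 (base)
P(M+6) = C(4,3) × 0.692^1 × 0.308^3 = 4 × 0.6920 × 0.02921811 = 0.080876
Relative intensity = 0.080876 / 0.408253 × 100 = 19.8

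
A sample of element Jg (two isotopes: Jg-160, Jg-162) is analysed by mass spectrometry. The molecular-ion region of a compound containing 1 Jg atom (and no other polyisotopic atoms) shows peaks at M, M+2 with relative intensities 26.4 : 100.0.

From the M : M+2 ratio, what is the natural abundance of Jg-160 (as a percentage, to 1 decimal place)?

Let p = fractional abundance of Jg-160. I(M+2)/I(M) = [C(1,1)·p^0·(1−p)] / p^1 = 1·(1−p)/p = 100.0/26.4 = 3.7879
(1−p)/p = 3.7879/1 = 3.7879  ⇒  p = 1/(1 + 3.7879) = 0.2089
Jg-160: 20.9%, Jg-162: 79.1%.

20.9%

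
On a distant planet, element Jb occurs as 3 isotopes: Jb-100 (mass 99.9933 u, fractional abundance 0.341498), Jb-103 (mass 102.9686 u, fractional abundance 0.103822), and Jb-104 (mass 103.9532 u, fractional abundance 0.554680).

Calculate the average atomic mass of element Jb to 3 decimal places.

102.499 u

Ar = Σ fᵢ·mᵢ = 0.341498 × 99.9933 + 0.103822 × 102.9686 + 0.554680 × 103.9532
= 34.14751 + 10.69041 + 57.66076 = 102.49868 u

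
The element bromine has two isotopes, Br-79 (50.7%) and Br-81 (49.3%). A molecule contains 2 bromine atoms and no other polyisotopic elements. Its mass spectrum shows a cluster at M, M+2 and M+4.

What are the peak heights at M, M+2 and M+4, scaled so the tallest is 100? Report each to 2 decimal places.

Each Br atom is independently Br-79 (p = 0.507) or Br-81 (q = 0.493); the cluster is the binomial expansion (p + q)^2.
P(M) = 0.507^2 = 0.257049
P(M+2) = 2 × 0.507^1 × 0.493^1 = 0.499902
P(M+4) = 0.493^2 = 0.243049
The M+2 peak is largest (0.499902); scaling to 100 gives 51.42 : 100.00 : 48.62.

51.42 : 100.00 : 48.62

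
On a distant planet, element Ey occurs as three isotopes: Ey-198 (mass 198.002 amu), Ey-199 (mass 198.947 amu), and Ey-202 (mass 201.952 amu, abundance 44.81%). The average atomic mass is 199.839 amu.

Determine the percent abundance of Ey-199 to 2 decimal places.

7.09%

Let x and y be the fractions of Ey-198 and Ey-199. Then x + y = 1 − 0.4481 = 0.5519 and 198.002x + 198.947y = 199.839 − 0.4481×201.952 = 109.3443088.
Substituting: 198.002x + 198.947(0.5519 − x) = 109.3443088
(198.002 − 198.947)x = -0.4545405  ⇒  x = 0.48100, y = 0.07090
Ey-198: 48.10%, Ey-199: 7.09%.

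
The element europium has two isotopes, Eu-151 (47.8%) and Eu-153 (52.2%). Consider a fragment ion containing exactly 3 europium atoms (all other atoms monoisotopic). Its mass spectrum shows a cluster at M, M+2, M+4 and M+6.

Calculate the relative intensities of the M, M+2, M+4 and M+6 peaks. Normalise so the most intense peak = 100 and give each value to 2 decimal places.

27.95 : 91.57 : 100.00 : 36.40

Expanding (0.478 + 0.522)^3:
P(M) = 0.478^3 = 0.109215
P(M+2) = 3 × 0.478^2 × 0.522^1 = 0.357806
P(M+4) = 3 × 0.478^1 × 0.522^2 = 0.390742
P(M+6) = 0.522^3 = 0.142237
The M+4 peak is largest (0.390742); scaling to 100 gives 27.95 : 91.57 : 100.00 : 36.40.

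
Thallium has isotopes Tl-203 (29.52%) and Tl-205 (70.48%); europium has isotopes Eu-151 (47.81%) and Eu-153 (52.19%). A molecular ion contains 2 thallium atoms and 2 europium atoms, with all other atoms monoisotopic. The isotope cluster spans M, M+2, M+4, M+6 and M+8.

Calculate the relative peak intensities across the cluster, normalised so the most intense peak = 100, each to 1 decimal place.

5.5 : 38.4 : 95.5 : 100.0 : 37.5

Thallium pattern (n=2): 0.08714304 : 0.41611392 : 0.49674304
Europium pattern (n=2): 0.22857961 : 0.49904078 : 0.27237961
Convolve the two distributions (both contribute in 2-u steps):
  M: 0.08714304×0.22857961 = 0.019919
  M+2: 0.08714304×0.49904078 + 0.41611392×0.22857961 = 0.138603
  M+4: 0.08714304×0.27237961 + 0.41611392×0.49904078 + 0.49674304×0.22857961 = 0.344939
  M+6: 0.41611392×0.27237961 + 0.49674304×0.49904078 = 0.361236
  M+8: 0.49674304×0.27237961 = 0.135303
Scale to base peak (0.361236) = 100: 5.5 : 38.4 : 95.5 : 100.0 : 37.5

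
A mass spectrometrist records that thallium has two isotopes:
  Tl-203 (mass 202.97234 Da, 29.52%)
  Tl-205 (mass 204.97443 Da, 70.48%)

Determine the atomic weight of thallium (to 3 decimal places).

204.383 Da

The abundance-weighted mean is 0.2952 × 202.97234 + 0.7048 × 204.97443
= 59.917435 + 144.465978 = 204.383413 Da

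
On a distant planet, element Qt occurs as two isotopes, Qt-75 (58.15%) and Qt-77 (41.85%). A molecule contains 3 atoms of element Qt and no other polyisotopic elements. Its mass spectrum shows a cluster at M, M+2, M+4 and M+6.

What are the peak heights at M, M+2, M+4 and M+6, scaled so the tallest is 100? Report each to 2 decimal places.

The 3 Qt atoms are independent, so intensities follow the terms of (0.5815 + 0.4185)^3.
P(M) = 0.5815^3 = 0.196630
P(M+2) = 3 × 0.5815^2 × 0.4185^1 = 0.424538
P(M+4) = 3 × 0.5815^1 × 0.4185^2 = 0.305536
P(M+6) = 0.4185^3 = 0.073297
The M+2 peak is largest (0.424538); scaling to 100 gives 46.32 : 100.00 : 71.97 : 17.27.

46.32 : 100.00 : 71.97 : 17.27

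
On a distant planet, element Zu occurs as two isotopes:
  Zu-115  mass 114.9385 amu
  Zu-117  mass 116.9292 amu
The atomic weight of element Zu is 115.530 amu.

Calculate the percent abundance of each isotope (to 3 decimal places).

Zu-115: 70.287%, Zu-117: 29.713%

Let x be the fractional abundance of Zu-115; then Zu-117 has abundance 1 − x.
114.9385·x + 116.9292·(1 − x) = 115.530
(114.9385 − 116.9292)·x = 115.530 − 116.9292
x = -1.3992 / -1.9907 = 0.70287 → 70.287% Zu-115, 29.713% Zu-117.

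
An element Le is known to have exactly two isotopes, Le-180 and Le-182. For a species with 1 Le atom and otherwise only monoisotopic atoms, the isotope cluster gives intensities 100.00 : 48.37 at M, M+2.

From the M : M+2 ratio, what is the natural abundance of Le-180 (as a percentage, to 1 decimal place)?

67.4%

Let p = fractional abundance of Le-180. I(M+2)/I(M) = [C(1,1)·p^0·(1−p)] / p^1 = 1·(1−p)/p = 48.37/100.00 = 0.4837
(1−p)/p = 0.4837/1 = 0.4837  ⇒  p = 1/(1 + 0.4837) = 0.6740
Le-180: 67.4%, Le-182: 32.6%.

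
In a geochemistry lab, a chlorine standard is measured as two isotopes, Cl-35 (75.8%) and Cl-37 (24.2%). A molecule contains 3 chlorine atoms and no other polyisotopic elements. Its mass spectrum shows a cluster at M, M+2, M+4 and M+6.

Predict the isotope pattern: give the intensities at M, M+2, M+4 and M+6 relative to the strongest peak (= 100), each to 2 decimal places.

100.00 : 95.78 : 30.58 : 3.25

Expanding (0.758 + 0.242)^3:
P(M) = 0.758^3 = 0.435520
P(M+2) = 3 × 0.758^2 × 0.242^1 = 0.417133
P(M+4) = 3 × 0.758^1 × 0.242^2 = 0.133175
P(M+6) = 0.242^3 = 0.014172
The M peak is largest (0.435520); scaling to 100 gives 100.00 : 95.78 : 30.58 : 3.25.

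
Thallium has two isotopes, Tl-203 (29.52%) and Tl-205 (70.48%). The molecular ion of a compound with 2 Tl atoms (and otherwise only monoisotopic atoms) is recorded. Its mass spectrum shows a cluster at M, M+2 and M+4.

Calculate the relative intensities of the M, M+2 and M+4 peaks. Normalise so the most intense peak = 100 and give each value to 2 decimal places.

17.54 : 83.77 : 100.00

The 2 Tl atoms are independent, so intensities follow the terms of (0.2952 + 0.7048)^2.
P(M) = 0.2952^2 = 0.087143
P(M+2) = 2 × 0.2952^1 × 0.7048^1 = 0.416114
P(M+4) = 0.7048^2 = 0.496743
The M+4 peak is largest (0.496743); scaling to 100 gives 17.54 : 83.77 : 100.00.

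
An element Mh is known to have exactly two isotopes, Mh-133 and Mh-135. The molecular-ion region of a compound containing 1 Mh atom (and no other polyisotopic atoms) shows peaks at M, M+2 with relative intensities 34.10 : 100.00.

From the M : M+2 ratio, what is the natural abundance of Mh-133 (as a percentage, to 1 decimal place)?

Write p for the Mh-133 fraction. I(M+2)/I(M) = [C(1,1)·p^0·(1−p)] / p^1 = 1·(1−p)/p = 100.00/34.10 = 2.9326
(1−p)/p = 2.9326/1 = 2.9326  ⇒  p = 1/(1 + 2.9326) = 0.2543
Mh-133: 25.4%, Mh-135: 74.6%.

25.4%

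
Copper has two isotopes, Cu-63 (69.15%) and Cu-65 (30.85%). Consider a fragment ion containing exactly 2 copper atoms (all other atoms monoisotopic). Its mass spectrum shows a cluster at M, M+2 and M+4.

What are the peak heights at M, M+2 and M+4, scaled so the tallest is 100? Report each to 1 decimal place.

100.0 : 89.2 : 19.9

The 2 Cu atoms are independent, so intensities follow the terms of (0.6915 + 0.3085)^2.
P(M) = 0.6915^2 = 0.478172
P(M+2) = 2 × 0.6915^1 × 0.3085^1 = 0.426656
P(M+4) = 0.3085^2 = 0.095172
The M peak is largest (0.478172); scaling to 100 gives 100.0 : 89.2 : 19.9.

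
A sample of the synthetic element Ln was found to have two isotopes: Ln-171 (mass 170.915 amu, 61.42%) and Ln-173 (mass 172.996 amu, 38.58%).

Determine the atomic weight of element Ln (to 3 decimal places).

The abundance-weighted mean is 0.6142 × 170.915 + 0.3858 × 172.996
= 104.9760 + 66.7419 = 171.7179 amu

171.718 amu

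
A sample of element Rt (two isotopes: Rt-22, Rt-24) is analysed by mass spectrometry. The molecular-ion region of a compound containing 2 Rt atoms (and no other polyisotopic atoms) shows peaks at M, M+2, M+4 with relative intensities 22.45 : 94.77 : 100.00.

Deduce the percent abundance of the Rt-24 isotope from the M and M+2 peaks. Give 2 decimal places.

67.85%

If p is the fraction of Rt that is Rt-22, then I(M+2)/I(M) = [C(2,1)·p^1·(1−p)] / p^2 = 2·(1−p)/p = 94.77/22.45 = 4.2214
(1−p)/p = 4.2214/2 = 2.1107  ⇒  p = 1/(1 + 2.1107) = 0.3215
Rt-22: 32.15%, Rt-24: 67.85%.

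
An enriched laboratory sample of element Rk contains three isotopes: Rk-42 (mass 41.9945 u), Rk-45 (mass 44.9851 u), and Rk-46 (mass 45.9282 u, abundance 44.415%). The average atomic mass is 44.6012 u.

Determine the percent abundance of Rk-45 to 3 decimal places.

28.742%

The remaining 55.585% is split between Rk-42 (fraction x) and Rk-45 (fraction 0.55585 − x).
Substituting: 41.9945x + 44.9851(0.55585 − x) = 24.20218997
(41.9945 − 44.9851)x = -0.802777865  ⇒  x = 0.26843, y = 0.28742
Rk-42: 26.843%, Rk-45: 28.742%.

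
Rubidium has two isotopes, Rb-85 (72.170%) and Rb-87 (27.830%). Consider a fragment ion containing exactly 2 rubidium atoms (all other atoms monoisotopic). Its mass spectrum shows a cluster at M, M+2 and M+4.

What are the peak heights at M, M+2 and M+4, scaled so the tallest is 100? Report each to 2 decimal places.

100.00 : 77.12 : 14.87

Each Rb atom is independently Rb-85 (p = 0.72170) or Rb-87 (q = 0.27830); the cluster is the binomial expansion (p + q)^2.
P(M) = 0.72170^2 = 0.520851
P(M+2) = 2 × 0.72170^1 × 0.27830^1 = 0.401698
P(M+4) = 0.27830^2 = 0.077451
The M peak is largest (0.520851); scaling to 100 gives 100.00 : 77.12 : 14.87.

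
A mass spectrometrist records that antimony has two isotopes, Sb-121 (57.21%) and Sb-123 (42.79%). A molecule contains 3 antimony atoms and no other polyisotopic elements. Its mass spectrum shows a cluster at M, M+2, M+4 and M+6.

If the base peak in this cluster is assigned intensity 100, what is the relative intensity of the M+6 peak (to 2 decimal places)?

(0.5721 + 0.4279)^3 gives M 0.1872, M+2 0.4202, M+4 0.3143, M+6 0.0783; the largest is M+2.
P(M+2) = C(3,1) × 0.5721^2 × 0.4279^1 = 3 × 0.32729841 × 0.4279 = 0.420153 (base)
P(M+6) = C(3,3) × 0.5721^0 × 0.4279^3 = 1 × 1.0000 × 0.07834781 = 0.078348
Relative intensity = 0.078348 / 0.420153 × 100 = 18.65

18.65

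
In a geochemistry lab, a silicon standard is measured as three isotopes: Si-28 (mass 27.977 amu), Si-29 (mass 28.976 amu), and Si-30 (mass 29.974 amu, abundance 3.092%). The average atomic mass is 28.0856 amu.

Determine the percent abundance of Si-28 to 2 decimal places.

92.22%

Let x and y be the fractions of Si-28 and Si-29. Then x + y = 1 − 0.03092 = 0.96908 and 27.977x + 28.976y = 28.0856 − 0.03092×29.974 = 27.15880392.
Substituting: 27.977x + 28.976(0.96908 − x) = 27.15880392
(27.977 − 28.976)x = -0.92125816  ⇒  x = 0.92218, y = 0.04690
Si-28: 92.22%, Si-29: 4.69%.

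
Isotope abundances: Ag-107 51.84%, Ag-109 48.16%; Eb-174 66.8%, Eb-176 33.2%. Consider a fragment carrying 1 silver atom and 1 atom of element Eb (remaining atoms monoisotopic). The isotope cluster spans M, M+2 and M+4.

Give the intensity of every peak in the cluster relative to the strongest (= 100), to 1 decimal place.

70.1 : 100.0 : 32.4

Silver pattern (n=1): 0.5184 : 0.4816
Element Eb pattern (n=1): 0.6680 : 0.3320
Convolve the two distributions (both contribute in 2-u steps):
  M: 0.5184×0.6680 = 0.346291
  M+2: 0.5184×0.3320 + 0.4816×0.6680 = 0.493818
  M+4: 0.4816×0.3320 = 0.159891
Scale to base peak (0.493818) = 100: 70.1 : 100.0 : 32.4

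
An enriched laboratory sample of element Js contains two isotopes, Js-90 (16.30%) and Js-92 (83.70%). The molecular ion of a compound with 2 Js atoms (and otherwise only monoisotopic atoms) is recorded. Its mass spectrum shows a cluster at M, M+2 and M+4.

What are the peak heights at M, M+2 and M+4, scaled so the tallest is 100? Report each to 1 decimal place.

The 2 Js atoms are independent, so intensities follow the terms of (0.1630 + 0.8370)^2.
P(M) = 0.1630^2 = 0.026569
P(M+2) = 2 × 0.1630^1 × 0.8370^1 = 0.272862
P(M+4) = 0.8370^2 = 0.700569
The M+4 peak is largest (0.700569); scaling to 100 gives 3.8 : 38.9 : 100.0.

3.8 : 38.9 : 100.0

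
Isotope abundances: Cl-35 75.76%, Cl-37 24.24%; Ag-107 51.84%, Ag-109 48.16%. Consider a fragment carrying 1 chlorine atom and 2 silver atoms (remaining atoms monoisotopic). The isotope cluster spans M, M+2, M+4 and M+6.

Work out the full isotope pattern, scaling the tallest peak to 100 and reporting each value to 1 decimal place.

45.9 : 100.0 : 66.9 : 12.7

Chlorine pattern (n=1): 0.7576 : 0.2424
Silver pattern (n=2): 0.26873856 : 0.49932288 : 0.23193856
Convolve the two distributions (both contribute in 2-u steps):
  M: 0.7576×0.26873856 = 0.203596
  M+2: 0.7576×0.49932288 + 0.2424×0.26873856 = 0.443429
  M+4: 0.7576×0.23193856 + 0.2424×0.49932288 = 0.296753
  M+6: 0.2424×0.23193856 = 0.056222
Scale to base peak (0.443429) = 100: 45.9 : 100.0 : 66.9 : 12.7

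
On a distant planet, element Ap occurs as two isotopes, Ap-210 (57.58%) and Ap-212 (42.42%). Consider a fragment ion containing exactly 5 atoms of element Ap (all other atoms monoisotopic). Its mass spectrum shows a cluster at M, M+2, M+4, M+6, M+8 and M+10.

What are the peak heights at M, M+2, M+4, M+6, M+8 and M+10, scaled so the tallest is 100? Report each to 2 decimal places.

18.42 : 67.87 : 100.00 : 73.67 : 27.14 : 4.00

Expanding (0.5758 + 0.4242)^5:
P(M) = 0.5758^5 = 0.063293
P(M+2) = 5 × 0.5758^4 × 0.4242^1 = 0.233146
P(M+4) = 10 × 0.5758^3 × 0.4242^2 = 0.343523
P(M+6) = 10 × 0.5758^2 × 0.4242^3 = 0.253079
P(M+8) = 5 × 0.5758^1 × 0.4242^4 = 0.093223
P(M+10) = 0.4242^5 = 0.013736
The M+4 peak is largest (0.343523); scaling to 100 gives 18.42 : 67.87 : 100.00 : 73.67 : 27.14 : 4.00.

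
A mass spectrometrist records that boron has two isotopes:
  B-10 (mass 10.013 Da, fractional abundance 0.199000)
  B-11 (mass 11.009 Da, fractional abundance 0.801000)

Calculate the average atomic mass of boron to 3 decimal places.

10.811 Da

Weight each isotope mass by its fractional abundance: 0.199000 × 10.013 + 0.801000 × 11.009
= 1.9926 + 8.8182 = 10.8108 Da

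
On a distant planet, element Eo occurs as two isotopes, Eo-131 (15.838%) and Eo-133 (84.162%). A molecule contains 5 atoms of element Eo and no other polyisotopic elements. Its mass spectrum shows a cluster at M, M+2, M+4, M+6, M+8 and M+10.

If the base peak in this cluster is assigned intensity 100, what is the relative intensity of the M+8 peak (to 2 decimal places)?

Binomial terms of (0.15838 + 0.84162)^5: M 0.0001, M+2 0.0026, M+4 0.0281, M+6 0.1495, M+8 0.3973, M+10 0.4223 → M+10 is the base peak.
P(M+10) = C(5,5) × 0.15838^0 × 0.84162^5 = 1 × 1.0000 × 0.42226029 = 0.422260 (base)
P(M+8) = C(5,4) × 0.15838^1 × 0.84162^4 = 5 × 0.15838 × 0.50172321 = 0.397315
Relative intensity = 0.397315 / 0.422260 × 100 = 94.09

94.09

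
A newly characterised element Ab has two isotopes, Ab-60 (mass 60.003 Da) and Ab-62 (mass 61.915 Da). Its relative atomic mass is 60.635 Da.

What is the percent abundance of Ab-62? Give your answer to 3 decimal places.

Writing the weighted mean with unknown fraction x of Ab-60:
60.003·x + 61.915·(1 − x) = 60.635
(60.003 − 61.915)·x = 60.635 − 61.915
x = -1.280 / -1.912 = 0.66946 → 66.946% Ab-60, 33.054% Ab-62.

33.054%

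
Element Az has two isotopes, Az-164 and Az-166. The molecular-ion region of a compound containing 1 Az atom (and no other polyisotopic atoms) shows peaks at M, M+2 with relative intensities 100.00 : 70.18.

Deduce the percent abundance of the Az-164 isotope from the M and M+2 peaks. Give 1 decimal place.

58.8%

Let p = fractional abundance of Az-164. I(M+2)/I(M) = [C(1,1)·p^0·(1−p)] / p^1 = 1·(1−p)/p = 70.18/100.00 = 0.7018
(1−p)/p = 0.7018/1 = 0.7018  ⇒  p = 1/(1 + 0.7018) = 0.5876
Az-164: 58.8%, Az-166: 41.2%.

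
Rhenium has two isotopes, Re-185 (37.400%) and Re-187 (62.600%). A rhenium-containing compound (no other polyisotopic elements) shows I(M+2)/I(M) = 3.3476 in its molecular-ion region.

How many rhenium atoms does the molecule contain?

For n independent Re atoms, I(M+2)/I(M) = n · (abundance Re-187) / (abundance Re-185) = n · 0.62600/0.37400.
n = 3.3476 × 0.37400/0.62600 = 2.00 ≈ 2

2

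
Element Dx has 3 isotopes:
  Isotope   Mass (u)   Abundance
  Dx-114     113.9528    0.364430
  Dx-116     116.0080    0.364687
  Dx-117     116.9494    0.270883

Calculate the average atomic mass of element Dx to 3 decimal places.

115.514 u

The abundance-weighted mean is 0.364430 × 113.9528 + 0.364687 × 116.0080 + 0.270883 × 116.9494
= 41.52782 + 42.30661 + 31.67960 = 115.51403 u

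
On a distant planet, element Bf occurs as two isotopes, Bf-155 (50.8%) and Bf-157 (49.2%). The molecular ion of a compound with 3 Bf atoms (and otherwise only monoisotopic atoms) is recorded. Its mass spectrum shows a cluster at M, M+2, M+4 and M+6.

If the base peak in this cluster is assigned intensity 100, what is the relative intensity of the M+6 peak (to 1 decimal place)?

31.3

(0.508 + 0.492)^3 gives M 0.1311, M+2 0.3809, M+4 0.3689, M+6 0.1191; the largest is M+2.
P(M+2) = C(3,1) × 0.508^2 × 0.492^1 = 3 × 0.258064 × 0.4920 = 0.380902 (base)
P(M+6) = C(3,3) × 0.508^0 × 0.492^3 = 1 × 1.0000 × 0.11909549 = 0.119095
Relative intensity = 0.119095 / 0.380902 × 100 = 31.3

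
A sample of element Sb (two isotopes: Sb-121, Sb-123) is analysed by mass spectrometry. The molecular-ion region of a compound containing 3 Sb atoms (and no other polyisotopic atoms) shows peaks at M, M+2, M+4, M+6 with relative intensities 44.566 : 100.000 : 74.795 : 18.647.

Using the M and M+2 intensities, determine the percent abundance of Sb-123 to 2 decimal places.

Let p = fractional abundance of Sb-121. I(M+2)/I(M) = [C(3,1)·p^2·(1−p)] / p^3 = 3·(1−p)/p = 100.000/44.566 = 2.2439
(1−p)/p = 2.2439/3 = 0.7480  ⇒  p = 1/(1 + 0.7480) = 0.5721
Sb-121: 57.21%, Sb-123: 42.79%.

42.79%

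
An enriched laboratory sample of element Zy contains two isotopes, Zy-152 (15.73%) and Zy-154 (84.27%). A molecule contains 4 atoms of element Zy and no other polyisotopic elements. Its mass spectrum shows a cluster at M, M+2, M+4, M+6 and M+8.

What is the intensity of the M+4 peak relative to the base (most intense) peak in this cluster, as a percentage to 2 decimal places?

Term probabilities: M 0.0006, M+2 0.0131, M+4 0.1054, M+6 0.3765, M+8 0.5043. Base peak = M+8.
P(M+8) = C(4,4) × 0.1573^0 × 0.8427^4 = 1 × 1.0000 × 0.50430349 = 0.504303 (base)
P(M+4) = C(4,2) × 0.1573^2 × 0.8427^2 = 6 × 0.02474329 × 0.71014329 = 0.105428
Relative intensity = 0.105428 / 0.504303 × 100 = 20.91

20.91%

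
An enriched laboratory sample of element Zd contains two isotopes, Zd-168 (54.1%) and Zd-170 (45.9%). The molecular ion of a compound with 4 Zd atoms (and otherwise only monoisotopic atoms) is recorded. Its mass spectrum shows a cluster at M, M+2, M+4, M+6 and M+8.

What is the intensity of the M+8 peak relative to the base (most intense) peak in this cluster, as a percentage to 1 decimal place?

12.0%

(0.541 + 0.459)^4 gives M 0.0857, M+2 0.2907, M+4 0.3700, M+6 0.2093, M+8 0.0444; the largest is M+4.
P(M+4) = C(4,2) × 0.541^2 × 0.459^2 = 6 × 0.292681 × 0.210681 = 0.369974 (base)
P(M+8) = C(4,4) × 0.541^0 × 0.459^4 = 1 × 1.0000 × 0.04438648 = 0.044386
Relative intensity = 0.044386 / 0.369974 × 100 = 12.0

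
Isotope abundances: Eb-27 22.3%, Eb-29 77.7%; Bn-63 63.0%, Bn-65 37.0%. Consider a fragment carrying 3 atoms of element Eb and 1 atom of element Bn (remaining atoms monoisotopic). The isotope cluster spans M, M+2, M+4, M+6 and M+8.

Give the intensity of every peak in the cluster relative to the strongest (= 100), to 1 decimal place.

Element Eb pattern (n=3): 0.01108957 : 0.1159183 : 0.4038947 : 0.46909743
Element Bn pattern (n=1): 0.6300 : 0.3700
Convolve the two distributions (both contribute in 2-u steps):
  M: 0.01108957×0.6300 = 0.006986
  M+2: 0.01108957×0.3700 + 0.1159183×0.6300 = 0.077132
  M+4: 0.1159183×0.3700 + 0.4038947×0.6300 = 0.297343
  M+6: 0.4038947×0.3700 + 0.46909743×0.6300 = 0.444972
  M+8: 0.46909743×0.3700 = 0.173566
Scale to base peak (0.444972) = 100: 1.6 : 17.3 : 66.8 : 100.0 : 39.0

1.6 : 17.3 : 66.8 : 100.0 : 39.0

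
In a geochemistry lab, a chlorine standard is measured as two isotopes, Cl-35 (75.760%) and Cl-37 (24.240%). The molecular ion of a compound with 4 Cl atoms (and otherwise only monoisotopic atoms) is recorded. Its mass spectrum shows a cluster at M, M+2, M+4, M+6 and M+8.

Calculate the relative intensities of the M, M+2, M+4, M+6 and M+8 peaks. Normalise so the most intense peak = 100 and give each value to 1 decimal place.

78.1 : 100.0 : 48.0 : 10.2 : 0.8

Expanding (0.75760 + 0.24240)^4:
P(M) = 0.75760^4 = 0.329428
P(M+2) = 4 × 0.75760^3 × 0.24240^1 = 0.421612
P(M+4) = 6 × 0.75760^2 × 0.24240^2 = 0.202347
P(M+6) = 4 × 0.75760^1 × 0.24240^3 = 0.043162
P(M+8) = 0.24240^4 = 0.003452
The M+2 peak is largest (0.421612); scaling to 100 gives 78.1 : 100.0 : 48.0 : 10.2 : 0.8.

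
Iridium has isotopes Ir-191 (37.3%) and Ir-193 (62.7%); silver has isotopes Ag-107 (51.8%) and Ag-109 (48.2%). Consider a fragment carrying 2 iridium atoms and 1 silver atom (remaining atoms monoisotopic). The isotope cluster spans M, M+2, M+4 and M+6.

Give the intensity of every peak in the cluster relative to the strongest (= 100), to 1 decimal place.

16.8 : 72.1 : 100.0 : 44.2

Iridium pattern (n=2): 0.139129 : 0.467742 : 0.393129
Silver pattern (n=1): 0.5180 : 0.4820
Convolve the two distributions (both contribute in 2-u steps):
  M: 0.139129×0.5180 = 0.072069
  M+2: 0.139129×0.4820 + 0.467742×0.5180 = 0.309351
  M+4: 0.467742×0.4820 + 0.393129×0.5180 = 0.429092
  M+6: 0.393129×0.4820 = 0.189488
Scale to base peak (0.429092) = 100: 16.8 : 72.1 : 100.0 : 44.2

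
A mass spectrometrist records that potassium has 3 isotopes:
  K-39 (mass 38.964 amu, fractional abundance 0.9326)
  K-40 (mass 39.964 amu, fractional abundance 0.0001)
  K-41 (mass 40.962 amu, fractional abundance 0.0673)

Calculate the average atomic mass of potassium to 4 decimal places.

Average mass = Σ (abundance × isotope mass) = 0.9326 × 38.964 + 0.0001 × 39.964 + 0.0673 × 40.962
= 36.33783 + 0.00400 + 2.75674 = 39.09857 amu

39.0986 amu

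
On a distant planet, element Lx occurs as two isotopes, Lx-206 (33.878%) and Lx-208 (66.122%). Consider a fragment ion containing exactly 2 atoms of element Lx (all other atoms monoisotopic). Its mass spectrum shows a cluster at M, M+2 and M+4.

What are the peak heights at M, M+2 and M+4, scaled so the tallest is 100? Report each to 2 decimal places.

Each Lx atom is independently Lx-206 (p = 0.33878) or Lx-208 (q = 0.66122); the cluster is the binomial expansion (p + q)^2.
P(M) = 0.33878^2 = 0.114772
P(M+2) = 2 × 0.33878^1 × 0.66122^1 = 0.448016
P(M+4) = 0.66122^2 = 0.437212
The M+2 peak is largest (0.448016); scaling to 100 gives 25.62 : 100.00 : 97.59.

25.62 : 100.00 : 97.59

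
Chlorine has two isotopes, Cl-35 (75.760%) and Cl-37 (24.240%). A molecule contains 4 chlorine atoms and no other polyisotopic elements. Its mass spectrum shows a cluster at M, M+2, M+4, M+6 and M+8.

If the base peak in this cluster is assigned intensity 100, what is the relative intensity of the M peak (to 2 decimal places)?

(0.75760 + 0.24240)^4 gives M 0.3294, M+2 0.4216, M+4 0.2023, M+6 0.0432, M+8 0.0035; the largest is M+2.
P(M+2) = C(4,1) × 0.75760^3 × 0.24240^1 = 4 × 0.4348304 × 0.2424 = 0.421612 (base)
P(M) = C(4,0) × 0.75760^4 × 0.24240^0 = 1 × 0.32942751 × 1.0000 = 0.329428
Relative intensity = 0.329428 / 0.421612 × 100 = 78.14

78.14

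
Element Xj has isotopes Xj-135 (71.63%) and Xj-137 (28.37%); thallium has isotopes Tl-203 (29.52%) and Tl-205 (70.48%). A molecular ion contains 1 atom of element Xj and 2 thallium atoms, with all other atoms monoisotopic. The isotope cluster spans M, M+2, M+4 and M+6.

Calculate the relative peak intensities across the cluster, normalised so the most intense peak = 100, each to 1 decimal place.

13.2 : 68.1 : 100.0 : 29.7

Element Xj pattern (n=1): 0.7163 : 0.2837
Thallium pattern (n=2): 0.08714304 : 0.41611392 : 0.49674304
Convolve the two distributions (both contribute in 2-u steps):
  M: 0.7163×0.08714304 = 0.062421
  M+2: 0.7163×0.41611392 + 0.2837×0.08714304 = 0.322785
  M+4: 0.7163×0.49674304 + 0.2837×0.41611392 = 0.473869
  M+6: 0.2837×0.49674304 = 0.140926
Scale to base peak (0.473869) = 100: 13.2 : 68.1 : 100.0 : 29.7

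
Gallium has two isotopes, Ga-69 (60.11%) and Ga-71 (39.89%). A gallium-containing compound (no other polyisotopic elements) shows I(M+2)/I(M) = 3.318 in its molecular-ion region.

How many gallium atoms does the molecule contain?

For n independent Ga atoms, I(M+2)/I(M) = n · (abundance Ga-71) / (abundance Ga-69) = n · 0.3989/0.6011.
n = 3.318 × 0.6011/0.3989 = 5.00 ≈ 5

5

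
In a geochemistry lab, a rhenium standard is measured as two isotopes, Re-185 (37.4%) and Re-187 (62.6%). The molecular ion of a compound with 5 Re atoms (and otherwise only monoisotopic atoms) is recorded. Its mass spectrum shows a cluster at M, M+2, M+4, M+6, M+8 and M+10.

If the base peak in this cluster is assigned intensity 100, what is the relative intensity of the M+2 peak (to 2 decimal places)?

Term probabilities: M 0.0073, M+2 0.0612, M+4 0.2050, M+6 0.3431, M+8 0.2872, M+10 0.0961. Base peak = M+6.
P(M+6) = C(5,3) × 0.374^2 × 0.626^3 = 10 × 0.139876 × 0.24531438 = 0.343136 (base)
P(M+2) = C(5,1) × 0.374^4 × 0.626^1 = 5 × 0.0195653 × 0.6260 = 0.061239
Relative intensity = 0.061239 / 0.343136 × 100 = 17.85

17.85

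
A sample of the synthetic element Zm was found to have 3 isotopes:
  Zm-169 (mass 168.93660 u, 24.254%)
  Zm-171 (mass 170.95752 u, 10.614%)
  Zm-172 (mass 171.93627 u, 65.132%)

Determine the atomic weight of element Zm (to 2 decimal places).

Ar = Σ fᵢ·mᵢ = 0.24254 × 168.93660 + 0.10614 × 170.95752 + 0.65132 × 171.93627
= 40.973883 + 18.145431 + 111.985531 = 171.104845 u

171.10 u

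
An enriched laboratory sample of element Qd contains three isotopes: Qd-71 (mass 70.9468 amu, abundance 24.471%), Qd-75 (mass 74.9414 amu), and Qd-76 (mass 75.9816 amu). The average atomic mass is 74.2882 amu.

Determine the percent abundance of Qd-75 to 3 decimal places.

The remaining 75.529% is split between Qd-75 (fraction x) and Qd-76 (fraction 0.75529 − x).
Substituting: 74.9414x + 75.9816(0.75529 − x) = 56.926808572
(74.9414 − 75.9816)x = -0.461334092  ⇒  x = 0.44351, y = 0.31178
Qd-75: 44.351%, Qd-76: 31.178%.

44.351%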